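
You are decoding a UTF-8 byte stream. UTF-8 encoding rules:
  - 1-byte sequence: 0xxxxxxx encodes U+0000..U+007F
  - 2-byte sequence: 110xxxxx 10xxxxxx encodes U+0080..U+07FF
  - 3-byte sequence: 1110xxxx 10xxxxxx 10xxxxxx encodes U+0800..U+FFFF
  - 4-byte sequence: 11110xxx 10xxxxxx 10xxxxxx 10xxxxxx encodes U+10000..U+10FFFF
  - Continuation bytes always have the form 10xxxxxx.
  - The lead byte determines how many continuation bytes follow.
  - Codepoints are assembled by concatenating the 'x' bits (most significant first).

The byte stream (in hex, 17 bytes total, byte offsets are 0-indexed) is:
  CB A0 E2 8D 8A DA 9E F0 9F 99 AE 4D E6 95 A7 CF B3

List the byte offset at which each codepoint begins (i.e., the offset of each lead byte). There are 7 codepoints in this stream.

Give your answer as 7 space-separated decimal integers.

Answer: 0 2 5 7 11 12 15

Derivation:
Byte[0]=CB: 2-byte lead, need 1 cont bytes. acc=0xB
Byte[1]=A0: continuation. acc=(acc<<6)|0x20=0x2E0
Completed: cp=U+02E0 (starts at byte 0)
Byte[2]=E2: 3-byte lead, need 2 cont bytes. acc=0x2
Byte[3]=8D: continuation. acc=(acc<<6)|0x0D=0x8D
Byte[4]=8A: continuation. acc=(acc<<6)|0x0A=0x234A
Completed: cp=U+234A (starts at byte 2)
Byte[5]=DA: 2-byte lead, need 1 cont bytes. acc=0x1A
Byte[6]=9E: continuation. acc=(acc<<6)|0x1E=0x69E
Completed: cp=U+069E (starts at byte 5)
Byte[7]=F0: 4-byte lead, need 3 cont bytes. acc=0x0
Byte[8]=9F: continuation. acc=(acc<<6)|0x1F=0x1F
Byte[9]=99: continuation. acc=(acc<<6)|0x19=0x7D9
Byte[10]=AE: continuation. acc=(acc<<6)|0x2E=0x1F66E
Completed: cp=U+1F66E (starts at byte 7)
Byte[11]=4D: 1-byte ASCII. cp=U+004D
Byte[12]=E6: 3-byte lead, need 2 cont bytes. acc=0x6
Byte[13]=95: continuation. acc=(acc<<6)|0x15=0x195
Byte[14]=A7: continuation. acc=(acc<<6)|0x27=0x6567
Completed: cp=U+6567 (starts at byte 12)
Byte[15]=CF: 2-byte lead, need 1 cont bytes. acc=0xF
Byte[16]=B3: continuation. acc=(acc<<6)|0x33=0x3F3
Completed: cp=U+03F3 (starts at byte 15)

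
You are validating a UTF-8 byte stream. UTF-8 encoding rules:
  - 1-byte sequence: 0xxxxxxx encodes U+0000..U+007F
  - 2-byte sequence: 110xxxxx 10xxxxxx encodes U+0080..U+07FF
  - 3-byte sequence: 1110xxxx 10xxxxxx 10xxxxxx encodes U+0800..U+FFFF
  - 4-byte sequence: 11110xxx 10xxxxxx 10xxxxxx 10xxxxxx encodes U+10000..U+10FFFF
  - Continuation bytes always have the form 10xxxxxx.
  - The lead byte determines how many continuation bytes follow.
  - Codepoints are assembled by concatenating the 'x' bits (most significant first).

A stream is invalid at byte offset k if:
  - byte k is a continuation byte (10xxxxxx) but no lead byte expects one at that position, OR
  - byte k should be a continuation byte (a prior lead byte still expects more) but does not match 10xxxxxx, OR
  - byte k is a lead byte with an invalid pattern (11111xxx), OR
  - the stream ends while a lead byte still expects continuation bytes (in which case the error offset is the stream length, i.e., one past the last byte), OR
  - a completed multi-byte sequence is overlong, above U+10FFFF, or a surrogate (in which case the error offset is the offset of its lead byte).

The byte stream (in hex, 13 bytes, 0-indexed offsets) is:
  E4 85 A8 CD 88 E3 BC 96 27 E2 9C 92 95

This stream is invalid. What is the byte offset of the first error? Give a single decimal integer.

Byte[0]=E4: 3-byte lead, need 2 cont bytes. acc=0x4
Byte[1]=85: continuation. acc=(acc<<6)|0x05=0x105
Byte[2]=A8: continuation. acc=(acc<<6)|0x28=0x4168
Completed: cp=U+4168 (starts at byte 0)
Byte[3]=CD: 2-byte lead, need 1 cont bytes. acc=0xD
Byte[4]=88: continuation. acc=(acc<<6)|0x08=0x348
Completed: cp=U+0348 (starts at byte 3)
Byte[5]=E3: 3-byte lead, need 2 cont bytes. acc=0x3
Byte[6]=BC: continuation. acc=(acc<<6)|0x3C=0xFC
Byte[7]=96: continuation. acc=(acc<<6)|0x16=0x3F16
Completed: cp=U+3F16 (starts at byte 5)
Byte[8]=27: 1-byte ASCII. cp=U+0027
Byte[9]=E2: 3-byte lead, need 2 cont bytes. acc=0x2
Byte[10]=9C: continuation. acc=(acc<<6)|0x1C=0x9C
Byte[11]=92: continuation. acc=(acc<<6)|0x12=0x2712
Completed: cp=U+2712 (starts at byte 9)
Byte[12]=95: INVALID lead byte (not 0xxx/110x/1110/11110)

Answer: 12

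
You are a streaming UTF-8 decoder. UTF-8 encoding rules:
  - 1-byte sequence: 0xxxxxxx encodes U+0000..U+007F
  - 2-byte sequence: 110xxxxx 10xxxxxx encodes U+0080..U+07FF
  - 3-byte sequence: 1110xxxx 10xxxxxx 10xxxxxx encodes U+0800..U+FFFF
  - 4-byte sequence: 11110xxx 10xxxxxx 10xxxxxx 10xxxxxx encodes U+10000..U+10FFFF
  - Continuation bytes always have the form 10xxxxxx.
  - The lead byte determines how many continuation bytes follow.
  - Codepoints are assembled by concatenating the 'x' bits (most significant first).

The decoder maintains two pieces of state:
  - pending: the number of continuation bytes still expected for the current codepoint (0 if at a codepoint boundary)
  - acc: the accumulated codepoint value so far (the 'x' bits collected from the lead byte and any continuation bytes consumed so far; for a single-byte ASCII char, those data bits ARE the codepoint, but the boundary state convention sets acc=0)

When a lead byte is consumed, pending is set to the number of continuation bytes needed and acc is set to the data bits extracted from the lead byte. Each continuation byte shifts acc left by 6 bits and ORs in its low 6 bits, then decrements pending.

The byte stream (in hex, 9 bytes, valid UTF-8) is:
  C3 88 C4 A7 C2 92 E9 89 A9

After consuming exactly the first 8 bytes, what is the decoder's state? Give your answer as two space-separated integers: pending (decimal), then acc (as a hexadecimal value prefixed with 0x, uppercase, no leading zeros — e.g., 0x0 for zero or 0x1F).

Answer: 1 0x249

Derivation:
Byte[0]=C3: 2-byte lead. pending=1, acc=0x3
Byte[1]=88: continuation. acc=(acc<<6)|0x08=0xC8, pending=0
Byte[2]=C4: 2-byte lead. pending=1, acc=0x4
Byte[3]=A7: continuation. acc=(acc<<6)|0x27=0x127, pending=0
Byte[4]=C2: 2-byte lead. pending=1, acc=0x2
Byte[5]=92: continuation. acc=(acc<<6)|0x12=0x92, pending=0
Byte[6]=E9: 3-byte lead. pending=2, acc=0x9
Byte[7]=89: continuation. acc=(acc<<6)|0x09=0x249, pending=1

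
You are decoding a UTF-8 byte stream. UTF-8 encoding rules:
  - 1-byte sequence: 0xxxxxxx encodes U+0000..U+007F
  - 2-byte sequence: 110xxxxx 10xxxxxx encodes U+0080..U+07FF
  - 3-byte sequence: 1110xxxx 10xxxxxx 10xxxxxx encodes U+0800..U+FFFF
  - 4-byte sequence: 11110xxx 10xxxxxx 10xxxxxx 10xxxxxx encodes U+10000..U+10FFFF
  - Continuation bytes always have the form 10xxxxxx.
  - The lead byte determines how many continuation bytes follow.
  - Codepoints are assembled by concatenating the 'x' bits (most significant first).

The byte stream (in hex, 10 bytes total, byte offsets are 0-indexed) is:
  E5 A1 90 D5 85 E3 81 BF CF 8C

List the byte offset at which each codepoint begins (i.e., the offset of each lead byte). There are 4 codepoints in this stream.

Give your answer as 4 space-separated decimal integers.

Answer: 0 3 5 8

Derivation:
Byte[0]=E5: 3-byte lead, need 2 cont bytes. acc=0x5
Byte[1]=A1: continuation. acc=(acc<<6)|0x21=0x161
Byte[2]=90: continuation. acc=(acc<<6)|0x10=0x5850
Completed: cp=U+5850 (starts at byte 0)
Byte[3]=D5: 2-byte lead, need 1 cont bytes. acc=0x15
Byte[4]=85: continuation. acc=(acc<<6)|0x05=0x545
Completed: cp=U+0545 (starts at byte 3)
Byte[5]=E3: 3-byte lead, need 2 cont bytes. acc=0x3
Byte[6]=81: continuation. acc=(acc<<6)|0x01=0xC1
Byte[7]=BF: continuation. acc=(acc<<6)|0x3F=0x307F
Completed: cp=U+307F (starts at byte 5)
Byte[8]=CF: 2-byte lead, need 1 cont bytes. acc=0xF
Byte[9]=8C: continuation. acc=(acc<<6)|0x0C=0x3CC
Completed: cp=U+03CC (starts at byte 8)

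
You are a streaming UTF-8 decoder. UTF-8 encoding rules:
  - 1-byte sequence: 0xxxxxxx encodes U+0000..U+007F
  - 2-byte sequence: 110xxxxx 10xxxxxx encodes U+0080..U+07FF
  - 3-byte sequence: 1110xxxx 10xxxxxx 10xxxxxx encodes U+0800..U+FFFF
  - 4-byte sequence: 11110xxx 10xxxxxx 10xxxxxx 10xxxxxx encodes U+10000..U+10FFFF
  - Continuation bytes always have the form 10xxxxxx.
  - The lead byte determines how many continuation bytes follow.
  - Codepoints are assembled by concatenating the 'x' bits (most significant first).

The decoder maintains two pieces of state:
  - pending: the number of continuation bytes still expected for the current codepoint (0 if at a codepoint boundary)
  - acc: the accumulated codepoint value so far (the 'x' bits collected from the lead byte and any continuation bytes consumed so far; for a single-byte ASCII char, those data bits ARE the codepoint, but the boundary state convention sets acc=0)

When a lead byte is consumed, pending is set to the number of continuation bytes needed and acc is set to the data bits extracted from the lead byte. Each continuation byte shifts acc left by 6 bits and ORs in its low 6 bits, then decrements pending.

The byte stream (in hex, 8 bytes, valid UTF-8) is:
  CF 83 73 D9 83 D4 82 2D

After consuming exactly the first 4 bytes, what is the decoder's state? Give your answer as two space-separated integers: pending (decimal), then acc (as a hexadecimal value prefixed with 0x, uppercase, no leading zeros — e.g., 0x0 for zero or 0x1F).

Byte[0]=CF: 2-byte lead. pending=1, acc=0xF
Byte[1]=83: continuation. acc=(acc<<6)|0x03=0x3C3, pending=0
Byte[2]=73: 1-byte. pending=0, acc=0x0
Byte[3]=D9: 2-byte lead. pending=1, acc=0x19

Answer: 1 0x19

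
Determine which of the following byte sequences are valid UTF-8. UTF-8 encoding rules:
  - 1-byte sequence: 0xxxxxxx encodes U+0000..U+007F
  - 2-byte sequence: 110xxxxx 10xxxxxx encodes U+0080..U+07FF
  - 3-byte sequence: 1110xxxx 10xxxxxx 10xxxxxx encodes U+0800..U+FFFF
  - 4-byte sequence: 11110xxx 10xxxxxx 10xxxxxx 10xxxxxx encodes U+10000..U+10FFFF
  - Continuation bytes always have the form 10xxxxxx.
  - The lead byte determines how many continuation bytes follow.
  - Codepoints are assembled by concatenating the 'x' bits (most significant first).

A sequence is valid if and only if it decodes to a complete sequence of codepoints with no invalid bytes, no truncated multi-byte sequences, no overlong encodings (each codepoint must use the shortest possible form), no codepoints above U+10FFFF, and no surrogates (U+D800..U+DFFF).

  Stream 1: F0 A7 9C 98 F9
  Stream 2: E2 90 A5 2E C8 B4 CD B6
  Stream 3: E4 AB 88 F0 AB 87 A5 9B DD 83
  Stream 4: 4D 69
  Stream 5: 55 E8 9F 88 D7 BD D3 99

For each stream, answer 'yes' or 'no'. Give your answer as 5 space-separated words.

Answer: no yes no yes yes

Derivation:
Stream 1: error at byte offset 4. INVALID
Stream 2: decodes cleanly. VALID
Stream 3: error at byte offset 7. INVALID
Stream 4: decodes cleanly. VALID
Stream 5: decodes cleanly. VALID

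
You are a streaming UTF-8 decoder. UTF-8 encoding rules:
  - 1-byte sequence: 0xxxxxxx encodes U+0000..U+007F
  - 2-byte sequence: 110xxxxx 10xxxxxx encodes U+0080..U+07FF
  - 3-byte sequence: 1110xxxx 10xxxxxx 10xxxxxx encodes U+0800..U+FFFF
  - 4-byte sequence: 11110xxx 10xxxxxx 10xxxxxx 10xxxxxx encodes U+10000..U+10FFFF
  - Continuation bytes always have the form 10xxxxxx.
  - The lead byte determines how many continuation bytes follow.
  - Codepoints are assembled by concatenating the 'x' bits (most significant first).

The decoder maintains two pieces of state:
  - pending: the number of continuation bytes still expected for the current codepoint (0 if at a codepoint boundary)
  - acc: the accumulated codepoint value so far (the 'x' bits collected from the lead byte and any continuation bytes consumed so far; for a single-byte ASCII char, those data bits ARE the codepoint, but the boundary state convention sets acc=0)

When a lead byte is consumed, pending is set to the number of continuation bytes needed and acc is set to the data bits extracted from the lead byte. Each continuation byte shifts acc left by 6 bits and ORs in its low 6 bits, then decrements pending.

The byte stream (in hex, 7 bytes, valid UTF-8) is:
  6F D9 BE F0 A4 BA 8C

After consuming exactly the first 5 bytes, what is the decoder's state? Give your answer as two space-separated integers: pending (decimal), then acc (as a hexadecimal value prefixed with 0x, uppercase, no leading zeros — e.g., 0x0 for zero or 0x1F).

Answer: 2 0x24

Derivation:
Byte[0]=6F: 1-byte. pending=0, acc=0x0
Byte[1]=D9: 2-byte lead. pending=1, acc=0x19
Byte[2]=BE: continuation. acc=(acc<<6)|0x3E=0x67E, pending=0
Byte[3]=F0: 4-byte lead. pending=3, acc=0x0
Byte[4]=A4: continuation. acc=(acc<<6)|0x24=0x24, pending=2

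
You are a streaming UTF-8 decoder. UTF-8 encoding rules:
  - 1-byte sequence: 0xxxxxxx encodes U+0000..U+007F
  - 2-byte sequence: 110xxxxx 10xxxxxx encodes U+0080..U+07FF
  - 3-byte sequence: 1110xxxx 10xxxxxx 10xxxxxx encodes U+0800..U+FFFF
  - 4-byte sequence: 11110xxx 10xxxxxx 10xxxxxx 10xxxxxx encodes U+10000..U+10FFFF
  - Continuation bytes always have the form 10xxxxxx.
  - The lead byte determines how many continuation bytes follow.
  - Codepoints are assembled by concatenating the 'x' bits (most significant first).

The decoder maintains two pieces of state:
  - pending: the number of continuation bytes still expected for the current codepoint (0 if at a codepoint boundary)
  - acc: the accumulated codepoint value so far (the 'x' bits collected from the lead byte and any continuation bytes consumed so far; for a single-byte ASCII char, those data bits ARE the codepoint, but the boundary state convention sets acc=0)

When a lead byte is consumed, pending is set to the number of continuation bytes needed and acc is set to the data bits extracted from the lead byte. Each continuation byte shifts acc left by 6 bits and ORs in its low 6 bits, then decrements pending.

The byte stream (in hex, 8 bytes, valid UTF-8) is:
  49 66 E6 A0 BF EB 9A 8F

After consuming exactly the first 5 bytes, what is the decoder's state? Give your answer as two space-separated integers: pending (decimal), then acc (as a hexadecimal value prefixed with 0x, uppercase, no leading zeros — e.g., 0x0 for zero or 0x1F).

Byte[0]=49: 1-byte. pending=0, acc=0x0
Byte[1]=66: 1-byte. pending=0, acc=0x0
Byte[2]=E6: 3-byte lead. pending=2, acc=0x6
Byte[3]=A0: continuation. acc=(acc<<6)|0x20=0x1A0, pending=1
Byte[4]=BF: continuation. acc=(acc<<6)|0x3F=0x683F, pending=0

Answer: 0 0x683F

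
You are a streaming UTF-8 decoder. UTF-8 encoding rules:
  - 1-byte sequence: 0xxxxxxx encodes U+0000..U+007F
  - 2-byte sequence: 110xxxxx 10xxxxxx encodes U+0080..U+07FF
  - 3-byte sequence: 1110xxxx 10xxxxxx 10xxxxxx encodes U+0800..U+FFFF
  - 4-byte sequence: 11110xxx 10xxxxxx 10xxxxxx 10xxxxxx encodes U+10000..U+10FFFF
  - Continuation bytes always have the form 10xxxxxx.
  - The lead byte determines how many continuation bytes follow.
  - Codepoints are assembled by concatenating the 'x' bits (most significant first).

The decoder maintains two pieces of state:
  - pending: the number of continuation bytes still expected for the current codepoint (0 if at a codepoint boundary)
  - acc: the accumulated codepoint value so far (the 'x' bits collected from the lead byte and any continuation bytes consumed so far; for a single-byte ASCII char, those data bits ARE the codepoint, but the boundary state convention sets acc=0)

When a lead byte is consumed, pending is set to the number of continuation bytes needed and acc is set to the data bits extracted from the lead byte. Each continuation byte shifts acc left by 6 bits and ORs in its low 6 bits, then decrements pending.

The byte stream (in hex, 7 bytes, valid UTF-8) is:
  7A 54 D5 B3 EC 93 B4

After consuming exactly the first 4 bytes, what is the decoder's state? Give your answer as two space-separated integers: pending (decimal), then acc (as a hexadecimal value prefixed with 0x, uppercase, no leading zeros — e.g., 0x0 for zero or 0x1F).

Byte[0]=7A: 1-byte. pending=0, acc=0x0
Byte[1]=54: 1-byte. pending=0, acc=0x0
Byte[2]=D5: 2-byte lead. pending=1, acc=0x15
Byte[3]=B3: continuation. acc=(acc<<6)|0x33=0x573, pending=0

Answer: 0 0x573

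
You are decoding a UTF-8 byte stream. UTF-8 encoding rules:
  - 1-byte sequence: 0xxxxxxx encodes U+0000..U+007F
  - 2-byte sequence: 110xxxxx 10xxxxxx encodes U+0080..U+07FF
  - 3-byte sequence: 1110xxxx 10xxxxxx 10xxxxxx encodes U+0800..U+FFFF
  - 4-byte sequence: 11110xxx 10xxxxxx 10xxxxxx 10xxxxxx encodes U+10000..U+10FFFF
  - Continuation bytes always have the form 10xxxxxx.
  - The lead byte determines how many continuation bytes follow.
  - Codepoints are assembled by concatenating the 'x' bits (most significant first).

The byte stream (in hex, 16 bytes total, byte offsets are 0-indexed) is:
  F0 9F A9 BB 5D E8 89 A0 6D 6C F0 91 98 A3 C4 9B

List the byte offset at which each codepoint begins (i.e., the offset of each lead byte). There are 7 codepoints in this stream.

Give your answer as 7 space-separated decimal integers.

Answer: 0 4 5 8 9 10 14

Derivation:
Byte[0]=F0: 4-byte lead, need 3 cont bytes. acc=0x0
Byte[1]=9F: continuation. acc=(acc<<6)|0x1F=0x1F
Byte[2]=A9: continuation. acc=(acc<<6)|0x29=0x7E9
Byte[3]=BB: continuation. acc=(acc<<6)|0x3B=0x1FA7B
Completed: cp=U+1FA7B (starts at byte 0)
Byte[4]=5D: 1-byte ASCII. cp=U+005D
Byte[5]=E8: 3-byte lead, need 2 cont bytes. acc=0x8
Byte[6]=89: continuation. acc=(acc<<6)|0x09=0x209
Byte[7]=A0: continuation. acc=(acc<<6)|0x20=0x8260
Completed: cp=U+8260 (starts at byte 5)
Byte[8]=6D: 1-byte ASCII. cp=U+006D
Byte[9]=6C: 1-byte ASCII. cp=U+006C
Byte[10]=F0: 4-byte lead, need 3 cont bytes. acc=0x0
Byte[11]=91: continuation. acc=(acc<<6)|0x11=0x11
Byte[12]=98: continuation. acc=(acc<<6)|0x18=0x458
Byte[13]=A3: continuation. acc=(acc<<6)|0x23=0x11623
Completed: cp=U+11623 (starts at byte 10)
Byte[14]=C4: 2-byte lead, need 1 cont bytes. acc=0x4
Byte[15]=9B: continuation. acc=(acc<<6)|0x1B=0x11B
Completed: cp=U+011B (starts at byte 14)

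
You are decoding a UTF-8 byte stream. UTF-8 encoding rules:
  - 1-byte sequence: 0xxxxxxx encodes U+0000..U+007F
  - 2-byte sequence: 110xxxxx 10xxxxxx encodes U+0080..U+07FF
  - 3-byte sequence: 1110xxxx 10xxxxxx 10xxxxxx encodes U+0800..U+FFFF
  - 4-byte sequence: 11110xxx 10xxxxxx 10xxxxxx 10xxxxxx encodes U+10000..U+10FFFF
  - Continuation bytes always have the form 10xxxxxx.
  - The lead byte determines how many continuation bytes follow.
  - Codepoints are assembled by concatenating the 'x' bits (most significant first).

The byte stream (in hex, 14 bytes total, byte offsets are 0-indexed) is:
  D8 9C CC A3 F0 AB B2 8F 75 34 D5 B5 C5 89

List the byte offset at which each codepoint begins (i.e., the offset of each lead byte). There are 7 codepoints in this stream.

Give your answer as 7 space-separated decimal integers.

Byte[0]=D8: 2-byte lead, need 1 cont bytes. acc=0x18
Byte[1]=9C: continuation. acc=(acc<<6)|0x1C=0x61C
Completed: cp=U+061C (starts at byte 0)
Byte[2]=CC: 2-byte lead, need 1 cont bytes. acc=0xC
Byte[3]=A3: continuation. acc=(acc<<6)|0x23=0x323
Completed: cp=U+0323 (starts at byte 2)
Byte[4]=F0: 4-byte lead, need 3 cont bytes. acc=0x0
Byte[5]=AB: continuation. acc=(acc<<6)|0x2B=0x2B
Byte[6]=B2: continuation. acc=(acc<<6)|0x32=0xAF2
Byte[7]=8F: continuation. acc=(acc<<6)|0x0F=0x2BC8F
Completed: cp=U+2BC8F (starts at byte 4)
Byte[8]=75: 1-byte ASCII. cp=U+0075
Byte[9]=34: 1-byte ASCII. cp=U+0034
Byte[10]=D5: 2-byte lead, need 1 cont bytes. acc=0x15
Byte[11]=B5: continuation. acc=(acc<<6)|0x35=0x575
Completed: cp=U+0575 (starts at byte 10)
Byte[12]=C5: 2-byte lead, need 1 cont bytes. acc=0x5
Byte[13]=89: continuation. acc=(acc<<6)|0x09=0x149
Completed: cp=U+0149 (starts at byte 12)

Answer: 0 2 4 8 9 10 12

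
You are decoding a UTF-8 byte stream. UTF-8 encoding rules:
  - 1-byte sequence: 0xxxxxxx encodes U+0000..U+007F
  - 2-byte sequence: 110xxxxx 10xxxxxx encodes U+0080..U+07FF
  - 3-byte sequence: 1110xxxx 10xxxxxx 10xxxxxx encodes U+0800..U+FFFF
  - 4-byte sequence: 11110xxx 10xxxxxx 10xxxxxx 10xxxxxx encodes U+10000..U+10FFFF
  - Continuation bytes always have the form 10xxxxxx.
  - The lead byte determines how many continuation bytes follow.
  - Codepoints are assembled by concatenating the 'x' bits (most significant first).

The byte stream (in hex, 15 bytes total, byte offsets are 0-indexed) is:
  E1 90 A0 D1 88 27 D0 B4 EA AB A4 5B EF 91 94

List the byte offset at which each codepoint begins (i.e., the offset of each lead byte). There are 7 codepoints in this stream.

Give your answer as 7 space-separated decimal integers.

Byte[0]=E1: 3-byte lead, need 2 cont bytes. acc=0x1
Byte[1]=90: continuation. acc=(acc<<6)|0x10=0x50
Byte[2]=A0: continuation. acc=(acc<<6)|0x20=0x1420
Completed: cp=U+1420 (starts at byte 0)
Byte[3]=D1: 2-byte lead, need 1 cont bytes. acc=0x11
Byte[4]=88: continuation. acc=(acc<<6)|0x08=0x448
Completed: cp=U+0448 (starts at byte 3)
Byte[5]=27: 1-byte ASCII. cp=U+0027
Byte[6]=D0: 2-byte lead, need 1 cont bytes. acc=0x10
Byte[7]=B4: continuation. acc=(acc<<6)|0x34=0x434
Completed: cp=U+0434 (starts at byte 6)
Byte[8]=EA: 3-byte lead, need 2 cont bytes. acc=0xA
Byte[9]=AB: continuation. acc=(acc<<6)|0x2B=0x2AB
Byte[10]=A4: continuation. acc=(acc<<6)|0x24=0xAAE4
Completed: cp=U+AAE4 (starts at byte 8)
Byte[11]=5B: 1-byte ASCII. cp=U+005B
Byte[12]=EF: 3-byte lead, need 2 cont bytes. acc=0xF
Byte[13]=91: continuation. acc=(acc<<6)|0x11=0x3D1
Byte[14]=94: continuation. acc=(acc<<6)|0x14=0xF454
Completed: cp=U+F454 (starts at byte 12)

Answer: 0 3 5 6 8 11 12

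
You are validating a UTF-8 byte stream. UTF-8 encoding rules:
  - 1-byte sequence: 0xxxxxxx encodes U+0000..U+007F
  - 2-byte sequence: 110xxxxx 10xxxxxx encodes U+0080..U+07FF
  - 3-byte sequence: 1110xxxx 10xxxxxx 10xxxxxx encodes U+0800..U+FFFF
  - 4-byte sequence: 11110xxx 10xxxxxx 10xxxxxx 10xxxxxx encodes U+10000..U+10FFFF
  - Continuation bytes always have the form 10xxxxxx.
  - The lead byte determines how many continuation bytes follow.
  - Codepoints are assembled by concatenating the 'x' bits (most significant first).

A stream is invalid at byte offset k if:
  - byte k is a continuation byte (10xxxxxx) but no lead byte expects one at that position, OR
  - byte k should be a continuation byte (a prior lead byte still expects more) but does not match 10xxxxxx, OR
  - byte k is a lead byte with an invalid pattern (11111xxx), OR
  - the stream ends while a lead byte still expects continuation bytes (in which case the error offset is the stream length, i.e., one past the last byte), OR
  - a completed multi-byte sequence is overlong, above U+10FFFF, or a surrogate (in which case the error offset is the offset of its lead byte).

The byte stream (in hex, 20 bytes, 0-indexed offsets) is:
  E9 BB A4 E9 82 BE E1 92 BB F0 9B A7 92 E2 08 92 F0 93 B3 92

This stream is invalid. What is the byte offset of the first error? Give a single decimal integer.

Answer: 14

Derivation:
Byte[0]=E9: 3-byte lead, need 2 cont bytes. acc=0x9
Byte[1]=BB: continuation. acc=(acc<<6)|0x3B=0x27B
Byte[2]=A4: continuation. acc=(acc<<6)|0x24=0x9EE4
Completed: cp=U+9EE4 (starts at byte 0)
Byte[3]=E9: 3-byte lead, need 2 cont bytes. acc=0x9
Byte[4]=82: continuation. acc=(acc<<6)|0x02=0x242
Byte[5]=BE: continuation. acc=(acc<<6)|0x3E=0x90BE
Completed: cp=U+90BE (starts at byte 3)
Byte[6]=E1: 3-byte lead, need 2 cont bytes. acc=0x1
Byte[7]=92: continuation. acc=(acc<<6)|0x12=0x52
Byte[8]=BB: continuation. acc=(acc<<6)|0x3B=0x14BB
Completed: cp=U+14BB (starts at byte 6)
Byte[9]=F0: 4-byte lead, need 3 cont bytes. acc=0x0
Byte[10]=9B: continuation. acc=(acc<<6)|0x1B=0x1B
Byte[11]=A7: continuation. acc=(acc<<6)|0x27=0x6E7
Byte[12]=92: continuation. acc=(acc<<6)|0x12=0x1B9D2
Completed: cp=U+1B9D2 (starts at byte 9)
Byte[13]=E2: 3-byte lead, need 2 cont bytes. acc=0x2
Byte[14]=08: expected 10xxxxxx continuation. INVALID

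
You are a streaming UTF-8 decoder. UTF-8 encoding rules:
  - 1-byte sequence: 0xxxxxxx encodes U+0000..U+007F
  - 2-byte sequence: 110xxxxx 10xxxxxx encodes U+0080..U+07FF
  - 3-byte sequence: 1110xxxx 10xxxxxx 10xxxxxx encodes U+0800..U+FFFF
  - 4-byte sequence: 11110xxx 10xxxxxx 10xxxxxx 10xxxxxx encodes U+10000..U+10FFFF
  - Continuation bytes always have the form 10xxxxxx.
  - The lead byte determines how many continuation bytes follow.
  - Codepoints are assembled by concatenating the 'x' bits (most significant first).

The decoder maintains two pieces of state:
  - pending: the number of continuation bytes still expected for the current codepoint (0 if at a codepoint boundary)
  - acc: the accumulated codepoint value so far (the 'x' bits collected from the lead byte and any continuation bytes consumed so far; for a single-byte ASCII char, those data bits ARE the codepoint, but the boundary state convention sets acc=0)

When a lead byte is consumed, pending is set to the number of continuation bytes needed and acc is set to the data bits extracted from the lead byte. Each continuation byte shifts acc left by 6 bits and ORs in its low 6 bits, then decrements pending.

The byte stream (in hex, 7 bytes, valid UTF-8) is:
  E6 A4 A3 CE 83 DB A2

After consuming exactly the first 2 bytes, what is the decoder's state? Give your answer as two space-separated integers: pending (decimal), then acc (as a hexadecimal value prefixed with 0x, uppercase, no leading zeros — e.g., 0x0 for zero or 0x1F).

Byte[0]=E6: 3-byte lead. pending=2, acc=0x6
Byte[1]=A4: continuation. acc=(acc<<6)|0x24=0x1A4, pending=1

Answer: 1 0x1A4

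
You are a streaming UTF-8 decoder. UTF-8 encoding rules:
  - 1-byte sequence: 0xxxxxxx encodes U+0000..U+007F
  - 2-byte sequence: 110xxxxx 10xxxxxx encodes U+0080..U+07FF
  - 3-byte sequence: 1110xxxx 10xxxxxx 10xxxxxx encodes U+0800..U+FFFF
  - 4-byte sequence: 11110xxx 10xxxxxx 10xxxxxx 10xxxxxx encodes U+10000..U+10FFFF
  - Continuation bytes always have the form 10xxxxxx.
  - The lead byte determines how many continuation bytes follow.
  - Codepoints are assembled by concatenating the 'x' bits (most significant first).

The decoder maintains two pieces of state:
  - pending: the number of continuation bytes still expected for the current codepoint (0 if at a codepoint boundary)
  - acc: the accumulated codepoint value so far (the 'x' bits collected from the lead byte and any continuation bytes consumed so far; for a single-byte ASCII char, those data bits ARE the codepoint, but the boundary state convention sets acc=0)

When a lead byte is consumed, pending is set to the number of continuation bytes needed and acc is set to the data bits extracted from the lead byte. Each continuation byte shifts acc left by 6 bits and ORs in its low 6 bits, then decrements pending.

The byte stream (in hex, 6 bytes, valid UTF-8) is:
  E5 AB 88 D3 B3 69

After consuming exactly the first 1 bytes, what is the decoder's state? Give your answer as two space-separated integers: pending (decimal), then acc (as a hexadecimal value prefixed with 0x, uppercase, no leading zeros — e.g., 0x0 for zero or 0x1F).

Byte[0]=E5: 3-byte lead. pending=2, acc=0x5

Answer: 2 0x5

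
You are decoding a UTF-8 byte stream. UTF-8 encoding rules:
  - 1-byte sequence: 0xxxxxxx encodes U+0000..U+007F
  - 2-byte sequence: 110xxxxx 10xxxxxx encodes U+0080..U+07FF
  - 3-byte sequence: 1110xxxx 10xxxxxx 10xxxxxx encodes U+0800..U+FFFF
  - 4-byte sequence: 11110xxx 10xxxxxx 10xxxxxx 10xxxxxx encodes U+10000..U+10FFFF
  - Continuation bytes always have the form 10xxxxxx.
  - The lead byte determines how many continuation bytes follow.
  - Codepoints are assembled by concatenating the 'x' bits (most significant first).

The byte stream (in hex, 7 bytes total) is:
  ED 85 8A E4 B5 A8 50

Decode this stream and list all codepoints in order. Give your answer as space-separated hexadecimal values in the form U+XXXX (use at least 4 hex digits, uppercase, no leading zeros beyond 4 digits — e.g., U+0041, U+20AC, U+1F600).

Answer: U+D14A U+4D68 U+0050

Derivation:
Byte[0]=ED: 3-byte lead, need 2 cont bytes. acc=0xD
Byte[1]=85: continuation. acc=(acc<<6)|0x05=0x345
Byte[2]=8A: continuation. acc=(acc<<6)|0x0A=0xD14A
Completed: cp=U+D14A (starts at byte 0)
Byte[3]=E4: 3-byte lead, need 2 cont bytes. acc=0x4
Byte[4]=B5: continuation. acc=(acc<<6)|0x35=0x135
Byte[5]=A8: continuation. acc=(acc<<6)|0x28=0x4D68
Completed: cp=U+4D68 (starts at byte 3)
Byte[6]=50: 1-byte ASCII. cp=U+0050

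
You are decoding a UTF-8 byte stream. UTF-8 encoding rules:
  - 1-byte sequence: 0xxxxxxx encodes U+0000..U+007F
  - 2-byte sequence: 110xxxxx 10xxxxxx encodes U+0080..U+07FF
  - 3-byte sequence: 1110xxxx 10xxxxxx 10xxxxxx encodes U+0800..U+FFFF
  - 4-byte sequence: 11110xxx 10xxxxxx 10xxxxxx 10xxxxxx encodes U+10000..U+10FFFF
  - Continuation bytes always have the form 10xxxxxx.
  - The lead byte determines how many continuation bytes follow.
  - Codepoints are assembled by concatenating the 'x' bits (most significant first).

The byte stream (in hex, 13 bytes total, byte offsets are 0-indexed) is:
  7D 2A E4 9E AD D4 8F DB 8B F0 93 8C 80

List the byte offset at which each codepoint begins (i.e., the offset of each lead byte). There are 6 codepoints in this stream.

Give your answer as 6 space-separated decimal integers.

Answer: 0 1 2 5 7 9

Derivation:
Byte[0]=7D: 1-byte ASCII. cp=U+007D
Byte[1]=2A: 1-byte ASCII. cp=U+002A
Byte[2]=E4: 3-byte lead, need 2 cont bytes. acc=0x4
Byte[3]=9E: continuation. acc=(acc<<6)|0x1E=0x11E
Byte[4]=AD: continuation. acc=(acc<<6)|0x2D=0x47AD
Completed: cp=U+47AD (starts at byte 2)
Byte[5]=D4: 2-byte lead, need 1 cont bytes. acc=0x14
Byte[6]=8F: continuation. acc=(acc<<6)|0x0F=0x50F
Completed: cp=U+050F (starts at byte 5)
Byte[7]=DB: 2-byte lead, need 1 cont bytes. acc=0x1B
Byte[8]=8B: continuation. acc=(acc<<6)|0x0B=0x6CB
Completed: cp=U+06CB (starts at byte 7)
Byte[9]=F0: 4-byte lead, need 3 cont bytes. acc=0x0
Byte[10]=93: continuation. acc=(acc<<6)|0x13=0x13
Byte[11]=8C: continuation. acc=(acc<<6)|0x0C=0x4CC
Byte[12]=80: continuation. acc=(acc<<6)|0x00=0x13300
Completed: cp=U+13300 (starts at byte 9)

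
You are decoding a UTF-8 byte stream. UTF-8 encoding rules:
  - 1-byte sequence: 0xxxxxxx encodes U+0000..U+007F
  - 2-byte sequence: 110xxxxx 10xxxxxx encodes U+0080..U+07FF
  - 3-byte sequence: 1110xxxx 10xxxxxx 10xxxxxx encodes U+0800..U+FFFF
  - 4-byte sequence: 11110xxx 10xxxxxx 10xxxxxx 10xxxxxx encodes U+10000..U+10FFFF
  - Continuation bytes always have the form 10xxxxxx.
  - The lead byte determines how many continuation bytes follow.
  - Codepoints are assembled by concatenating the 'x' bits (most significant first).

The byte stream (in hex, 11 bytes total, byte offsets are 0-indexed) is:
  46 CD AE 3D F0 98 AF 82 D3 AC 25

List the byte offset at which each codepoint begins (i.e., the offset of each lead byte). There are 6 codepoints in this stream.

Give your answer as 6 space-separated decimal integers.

Answer: 0 1 3 4 8 10

Derivation:
Byte[0]=46: 1-byte ASCII. cp=U+0046
Byte[1]=CD: 2-byte lead, need 1 cont bytes. acc=0xD
Byte[2]=AE: continuation. acc=(acc<<6)|0x2E=0x36E
Completed: cp=U+036E (starts at byte 1)
Byte[3]=3D: 1-byte ASCII. cp=U+003D
Byte[4]=F0: 4-byte lead, need 3 cont bytes. acc=0x0
Byte[5]=98: continuation. acc=(acc<<6)|0x18=0x18
Byte[6]=AF: continuation. acc=(acc<<6)|0x2F=0x62F
Byte[7]=82: continuation. acc=(acc<<6)|0x02=0x18BC2
Completed: cp=U+18BC2 (starts at byte 4)
Byte[8]=D3: 2-byte lead, need 1 cont bytes. acc=0x13
Byte[9]=AC: continuation. acc=(acc<<6)|0x2C=0x4EC
Completed: cp=U+04EC (starts at byte 8)
Byte[10]=25: 1-byte ASCII. cp=U+0025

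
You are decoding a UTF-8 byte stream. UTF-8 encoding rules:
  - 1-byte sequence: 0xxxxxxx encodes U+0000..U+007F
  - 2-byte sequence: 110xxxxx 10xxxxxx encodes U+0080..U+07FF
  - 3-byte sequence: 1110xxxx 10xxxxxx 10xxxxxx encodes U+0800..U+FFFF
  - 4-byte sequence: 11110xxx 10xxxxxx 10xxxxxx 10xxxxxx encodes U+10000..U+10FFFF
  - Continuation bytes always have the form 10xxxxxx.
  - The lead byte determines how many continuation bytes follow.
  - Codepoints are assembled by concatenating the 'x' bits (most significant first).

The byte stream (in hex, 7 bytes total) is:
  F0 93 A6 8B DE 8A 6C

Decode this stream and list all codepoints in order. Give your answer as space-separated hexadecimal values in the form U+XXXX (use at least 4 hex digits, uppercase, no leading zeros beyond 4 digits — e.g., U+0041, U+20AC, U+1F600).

Answer: U+1398B U+078A U+006C

Derivation:
Byte[0]=F0: 4-byte lead, need 3 cont bytes. acc=0x0
Byte[1]=93: continuation. acc=(acc<<6)|0x13=0x13
Byte[2]=A6: continuation. acc=(acc<<6)|0x26=0x4E6
Byte[3]=8B: continuation. acc=(acc<<6)|0x0B=0x1398B
Completed: cp=U+1398B (starts at byte 0)
Byte[4]=DE: 2-byte lead, need 1 cont bytes. acc=0x1E
Byte[5]=8A: continuation. acc=(acc<<6)|0x0A=0x78A
Completed: cp=U+078A (starts at byte 4)
Byte[6]=6C: 1-byte ASCII. cp=U+006C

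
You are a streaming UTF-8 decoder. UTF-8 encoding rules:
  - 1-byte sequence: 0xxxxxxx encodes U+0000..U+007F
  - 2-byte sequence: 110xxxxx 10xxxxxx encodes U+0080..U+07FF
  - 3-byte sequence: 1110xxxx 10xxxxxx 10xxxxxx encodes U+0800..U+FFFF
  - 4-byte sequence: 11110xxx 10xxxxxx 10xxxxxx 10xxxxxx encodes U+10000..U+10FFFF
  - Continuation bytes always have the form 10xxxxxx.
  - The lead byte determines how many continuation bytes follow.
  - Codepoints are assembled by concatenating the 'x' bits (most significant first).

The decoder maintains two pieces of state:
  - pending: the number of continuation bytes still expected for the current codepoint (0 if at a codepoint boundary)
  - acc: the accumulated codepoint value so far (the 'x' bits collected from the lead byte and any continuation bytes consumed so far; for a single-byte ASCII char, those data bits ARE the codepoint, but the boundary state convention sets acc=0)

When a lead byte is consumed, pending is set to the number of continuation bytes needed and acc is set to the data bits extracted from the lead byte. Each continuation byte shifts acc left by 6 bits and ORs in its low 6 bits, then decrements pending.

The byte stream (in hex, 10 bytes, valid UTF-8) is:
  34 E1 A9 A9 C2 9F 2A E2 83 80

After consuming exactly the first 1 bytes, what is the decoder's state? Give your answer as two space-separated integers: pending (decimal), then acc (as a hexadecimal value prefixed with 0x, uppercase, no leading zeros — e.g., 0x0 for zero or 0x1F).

Answer: 0 0x0

Derivation:
Byte[0]=34: 1-byte. pending=0, acc=0x0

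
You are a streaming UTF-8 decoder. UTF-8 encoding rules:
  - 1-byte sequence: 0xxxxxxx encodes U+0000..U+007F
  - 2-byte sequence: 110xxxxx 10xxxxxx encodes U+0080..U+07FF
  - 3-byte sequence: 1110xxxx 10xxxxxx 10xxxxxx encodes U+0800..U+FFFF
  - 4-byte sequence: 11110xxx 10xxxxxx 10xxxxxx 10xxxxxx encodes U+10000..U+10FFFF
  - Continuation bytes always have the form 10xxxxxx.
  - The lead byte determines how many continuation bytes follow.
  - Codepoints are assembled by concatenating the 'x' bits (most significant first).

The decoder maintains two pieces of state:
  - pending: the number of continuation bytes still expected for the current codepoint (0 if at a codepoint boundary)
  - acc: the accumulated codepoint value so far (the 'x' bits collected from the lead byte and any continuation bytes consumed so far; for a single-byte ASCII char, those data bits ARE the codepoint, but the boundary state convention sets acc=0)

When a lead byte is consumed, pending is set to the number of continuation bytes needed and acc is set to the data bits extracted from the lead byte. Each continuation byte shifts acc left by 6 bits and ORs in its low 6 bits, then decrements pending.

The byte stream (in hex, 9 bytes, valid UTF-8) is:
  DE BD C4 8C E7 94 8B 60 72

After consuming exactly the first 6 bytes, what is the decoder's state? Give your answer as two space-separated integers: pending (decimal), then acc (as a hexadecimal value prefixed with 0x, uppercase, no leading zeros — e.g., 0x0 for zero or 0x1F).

Answer: 1 0x1D4

Derivation:
Byte[0]=DE: 2-byte lead. pending=1, acc=0x1E
Byte[1]=BD: continuation. acc=(acc<<6)|0x3D=0x7BD, pending=0
Byte[2]=C4: 2-byte lead. pending=1, acc=0x4
Byte[3]=8C: continuation. acc=(acc<<6)|0x0C=0x10C, pending=0
Byte[4]=E7: 3-byte lead. pending=2, acc=0x7
Byte[5]=94: continuation. acc=(acc<<6)|0x14=0x1D4, pending=1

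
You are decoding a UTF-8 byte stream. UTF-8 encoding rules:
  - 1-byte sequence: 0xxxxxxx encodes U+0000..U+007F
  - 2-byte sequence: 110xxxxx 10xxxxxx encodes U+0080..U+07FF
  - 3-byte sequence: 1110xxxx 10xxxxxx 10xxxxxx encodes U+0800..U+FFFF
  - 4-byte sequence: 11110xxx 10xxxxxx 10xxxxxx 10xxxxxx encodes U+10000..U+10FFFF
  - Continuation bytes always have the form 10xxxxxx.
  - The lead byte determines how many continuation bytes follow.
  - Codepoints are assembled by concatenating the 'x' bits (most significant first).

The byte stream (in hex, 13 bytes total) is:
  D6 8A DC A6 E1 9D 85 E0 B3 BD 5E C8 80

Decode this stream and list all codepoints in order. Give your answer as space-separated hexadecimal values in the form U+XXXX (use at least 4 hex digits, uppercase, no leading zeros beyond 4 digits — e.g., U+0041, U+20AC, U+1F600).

Byte[0]=D6: 2-byte lead, need 1 cont bytes. acc=0x16
Byte[1]=8A: continuation. acc=(acc<<6)|0x0A=0x58A
Completed: cp=U+058A (starts at byte 0)
Byte[2]=DC: 2-byte lead, need 1 cont bytes. acc=0x1C
Byte[3]=A6: continuation. acc=(acc<<6)|0x26=0x726
Completed: cp=U+0726 (starts at byte 2)
Byte[4]=E1: 3-byte lead, need 2 cont bytes. acc=0x1
Byte[5]=9D: continuation. acc=(acc<<6)|0x1D=0x5D
Byte[6]=85: continuation. acc=(acc<<6)|0x05=0x1745
Completed: cp=U+1745 (starts at byte 4)
Byte[7]=E0: 3-byte lead, need 2 cont bytes. acc=0x0
Byte[8]=B3: continuation. acc=(acc<<6)|0x33=0x33
Byte[9]=BD: continuation. acc=(acc<<6)|0x3D=0xCFD
Completed: cp=U+0CFD (starts at byte 7)
Byte[10]=5E: 1-byte ASCII. cp=U+005E
Byte[11]=C8: 2-byte lead, need 1 cont bytes. acc=0x8
Byte[12]=80: continuation. acc=(acc<<6)|0x00=0x200
Completed: cp=U+0200 (starts at byte 11)

Answer: U+058A U+0726 U+1745 U+0CFD U+005E U+0200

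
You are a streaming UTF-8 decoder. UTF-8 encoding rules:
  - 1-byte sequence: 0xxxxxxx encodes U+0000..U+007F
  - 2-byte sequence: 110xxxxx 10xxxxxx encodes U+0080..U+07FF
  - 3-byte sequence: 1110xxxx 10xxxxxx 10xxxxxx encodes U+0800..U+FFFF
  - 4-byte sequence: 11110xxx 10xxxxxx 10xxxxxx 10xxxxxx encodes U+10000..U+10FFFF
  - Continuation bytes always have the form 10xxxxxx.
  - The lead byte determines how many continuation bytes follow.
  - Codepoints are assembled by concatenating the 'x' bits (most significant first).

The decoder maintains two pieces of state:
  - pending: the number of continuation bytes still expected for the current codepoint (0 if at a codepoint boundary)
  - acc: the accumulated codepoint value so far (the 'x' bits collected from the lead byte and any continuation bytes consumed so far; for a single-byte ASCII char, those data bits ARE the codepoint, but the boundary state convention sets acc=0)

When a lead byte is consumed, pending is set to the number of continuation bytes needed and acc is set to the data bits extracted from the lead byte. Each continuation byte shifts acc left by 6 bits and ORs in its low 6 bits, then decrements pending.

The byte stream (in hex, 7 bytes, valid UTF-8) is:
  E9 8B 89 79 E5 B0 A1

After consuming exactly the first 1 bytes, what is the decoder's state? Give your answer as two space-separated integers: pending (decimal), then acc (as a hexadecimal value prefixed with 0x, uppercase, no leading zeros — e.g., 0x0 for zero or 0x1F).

Answer: 2 0x9

Derivation:
Byte[0]=E9: 3-byte lead. pending=2, acc=0x9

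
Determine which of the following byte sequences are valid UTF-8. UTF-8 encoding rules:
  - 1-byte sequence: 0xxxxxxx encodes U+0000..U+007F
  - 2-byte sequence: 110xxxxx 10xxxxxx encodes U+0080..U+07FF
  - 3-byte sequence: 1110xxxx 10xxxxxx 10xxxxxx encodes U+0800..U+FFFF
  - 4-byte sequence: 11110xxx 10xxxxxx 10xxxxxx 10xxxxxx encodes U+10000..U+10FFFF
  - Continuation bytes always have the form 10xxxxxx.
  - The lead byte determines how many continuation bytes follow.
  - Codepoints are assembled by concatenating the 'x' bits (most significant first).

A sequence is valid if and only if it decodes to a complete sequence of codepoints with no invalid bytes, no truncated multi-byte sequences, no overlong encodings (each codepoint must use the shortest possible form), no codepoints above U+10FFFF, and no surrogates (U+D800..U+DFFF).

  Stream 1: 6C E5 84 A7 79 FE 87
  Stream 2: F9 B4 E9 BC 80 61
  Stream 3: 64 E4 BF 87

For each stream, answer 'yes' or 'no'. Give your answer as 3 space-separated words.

Answer: no no yes

Derivation:
Stream 1: error at byte offset 5. INVALID
Stream 2: error at byte offset 0. INVALID
Stream 3: decodes cleanly. VALID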